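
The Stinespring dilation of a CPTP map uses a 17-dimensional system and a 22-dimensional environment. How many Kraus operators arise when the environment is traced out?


Tracing out the environment in an orthonormal basis {|i>_E} gives Kraus operators K_i = <i|_E U |0>_E.
Number of Kraus operators = dim(H_env) = d_env
= 22

22


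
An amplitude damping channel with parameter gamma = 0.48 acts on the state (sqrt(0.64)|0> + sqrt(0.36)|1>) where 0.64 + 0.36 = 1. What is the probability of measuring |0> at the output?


For amplitude damping with parameter gamma on state sqrt(a)|0> + sqrt(b)|1>:
alpha^2 = 0.64, beta^2 = 0.36
P(|0>) = alpha^2 + gamma * beta^2
= 0.64 + 0.48 * 0.36
= 0.64 + 0.1728
= 0.8128

0.8128


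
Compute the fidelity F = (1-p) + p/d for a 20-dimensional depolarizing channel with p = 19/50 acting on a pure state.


F = (1-p) + p/d
= (1 - 0.3800) + 0.3800/20
= 0.6200 + 0.0190
= 0.6390

0.6390


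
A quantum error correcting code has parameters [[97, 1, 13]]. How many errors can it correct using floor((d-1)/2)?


Code parameters: [[97, 1, 13]], distance d = 13.
Number of correctable errors = floor((d-1)/2)
= floor((13 - 1)/2)
= floor(12/2)
= 6

6


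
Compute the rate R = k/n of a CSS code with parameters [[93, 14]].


Code rate R = k/n
= 14/93
= 0.1505

0.1505


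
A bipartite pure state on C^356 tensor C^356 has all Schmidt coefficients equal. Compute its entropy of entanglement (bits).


For a maximally entangled state in d x d:
S = log2(d) = log2(356)
= 8.4757

8.4757


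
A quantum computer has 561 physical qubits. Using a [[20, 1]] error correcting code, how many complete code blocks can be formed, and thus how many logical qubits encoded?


Each code block uses 20 physical qubits for 1 logical qubit(s).
Number of complete blocks = floor(561 / 20) = 28
Logical qubits = 28 * 1
= 28

28


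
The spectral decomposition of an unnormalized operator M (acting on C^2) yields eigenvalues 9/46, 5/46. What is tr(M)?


tr(M) = sum of eigenvalues
= 9/46 + 5/46
= 14/46
= 0.3043

0.3043


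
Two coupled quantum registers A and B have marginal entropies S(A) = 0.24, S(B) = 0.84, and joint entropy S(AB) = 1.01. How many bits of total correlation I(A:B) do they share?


I(A:B) = S(A) + S(B) - S(AB)
= 0.24 + 0.84 - 1.01
= 0.0700

0.0700


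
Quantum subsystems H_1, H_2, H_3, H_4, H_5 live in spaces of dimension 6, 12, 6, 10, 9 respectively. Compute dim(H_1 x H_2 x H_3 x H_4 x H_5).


dim(H_1 x H_2 x H_3 x H_4 x H_5) = 6 * 12 * 6 * 10 * 9
= 72 * 6 * 10 * 9
= 432 * 10 * 9
= 4320 * 9
= 38880

38880


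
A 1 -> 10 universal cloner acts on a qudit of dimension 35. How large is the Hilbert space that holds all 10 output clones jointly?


Output space = H^(tensor 10) where dim(H) = 35
dim = 35^10
= 1225 (after 2 factors)
= 42875 (after 3 factors)
= 1500625 (after 4 factors)
= 52521875 (after 5 factors)
= 1838265625 (after 6 factors)
= 64339296875 (after 7 factors)
= 2251875390625 (after 8 factors)
= 78815638671875 (after 9 factors)
= 2758547353515625 (after 10 factors)
= 2758547353515625

2758547353515625


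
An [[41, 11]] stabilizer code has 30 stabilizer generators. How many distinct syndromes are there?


Each stabilizer generator gives a binary (+1 or -1) measurement outcome.
With 30 independent generators:
Total syndromes = 2^30
= 1073741824

1073741824


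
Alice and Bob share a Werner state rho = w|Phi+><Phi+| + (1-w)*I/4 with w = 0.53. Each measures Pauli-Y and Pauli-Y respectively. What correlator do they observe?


|Phi+> = (|00> + |11>)/sqrt(2)
For the pure Bell state, <Y_A Y_B> = -1 (Bell-state Pauli correlator).
The maximally-mixed part I/4 has tr(I/4 * P tensor P) = 0 for any traceless Pauli P.
So <Y_A Y_B>_rho = w * (-1) + (1 - w) * 0
= 0.53 * (-1)
= -0.5300

-0.5300


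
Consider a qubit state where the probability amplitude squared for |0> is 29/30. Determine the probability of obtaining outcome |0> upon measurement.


|alpha|^2 = 29/30 = 0.9667
|beta|^2 = 1 - 29/30 = 1/30 = 0.0333
P(|0>) = |alpha|^2 = 0.9667

0.9667


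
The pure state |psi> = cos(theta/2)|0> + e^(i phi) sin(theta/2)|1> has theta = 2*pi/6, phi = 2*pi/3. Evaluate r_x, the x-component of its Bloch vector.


theta = 1.0472, phi = 2.0944
r_x = sin(theta)*cos(phi) = 0.8660 * -0.5000
r_x = -0.4330

-0.4330


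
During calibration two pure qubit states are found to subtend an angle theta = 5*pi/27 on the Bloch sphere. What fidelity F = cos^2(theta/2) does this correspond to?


For states separated by angle theta on Bloch sphere:
F = cos^2(theta/2)
theta = 5*pi/27 = 0.5818
theta/2 = 0.2909
cos(theta/2) = 0.9580
F = 0.9177

0.9177


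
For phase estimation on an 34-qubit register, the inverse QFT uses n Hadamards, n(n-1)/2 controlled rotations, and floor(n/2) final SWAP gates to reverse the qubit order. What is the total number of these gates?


Hadamard gates: 34
Controlled rotations: n*(n-1)/2 = 34*33/2 = 561
SWAP gates: floor(n/2) = floor(34/2) = 17
Total = 34 + 561 + 17
= 612

612


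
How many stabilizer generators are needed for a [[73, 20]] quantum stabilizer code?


For an [[n,k]] stabilizer code:
Number of stabilizer generators = n - k
= 73 - 20
= 53

53


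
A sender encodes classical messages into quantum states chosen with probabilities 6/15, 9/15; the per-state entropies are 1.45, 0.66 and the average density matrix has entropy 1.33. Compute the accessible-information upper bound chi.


chi = S(rho) - sum_i p_i * S(rho_i)
Weighted entropy = 6/15 * 1.45 + 9/15 * 0.66
= 0.9760
chi = 1.33 - 0.9760
= 0.3540

0.3540


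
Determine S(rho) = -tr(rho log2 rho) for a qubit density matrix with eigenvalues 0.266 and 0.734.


S = -p*log2(p) - (1-p)*log2(1-p)
p = 0.2660, 1-p = 0.7340
= -0.2660 * log2(0.2660) - 0.7340 * log2(0.7340)
= -(-0.5082) - (-0.3275)
= 0.8357

0.8357


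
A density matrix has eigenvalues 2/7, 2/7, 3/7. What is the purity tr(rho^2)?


tr(rho^2) = sum of eigenvalues squared
= (2/7)^2 + (2/7)^2 + (3/7)^2
= (4 + 4 + 9) / 49
= 17/49
= 0.3469

0.3469


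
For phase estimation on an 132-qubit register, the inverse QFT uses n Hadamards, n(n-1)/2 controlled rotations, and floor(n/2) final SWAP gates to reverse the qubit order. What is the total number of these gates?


Hadamard gates: 132
Controlled rotations: n*(n-1)/2 = 132*131/2 = 8646
SWAP gates: floor(n/2) = floor(132/2) = 66
Total = 132 + 8646 + 66
= 8844

8844


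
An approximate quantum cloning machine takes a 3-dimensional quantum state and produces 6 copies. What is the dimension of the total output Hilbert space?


Output space = H^(tensor 6) where dim(H) = 3
dim = 3^6
= 9 (after 2 factors)
= 27 (after 3 factors)
= 81 (after 4 factors)
= 243 (after 5 factors)
= 729 (after 6 factors)
= 729

729


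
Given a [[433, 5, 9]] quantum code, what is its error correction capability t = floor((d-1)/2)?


Code parameters: [[433, 5, 9]], distance d = 9.
Number of correctable errors = floor((d-1)/2)
= floor((9 - 1)/2)
= floor(8/2)
= 4

4


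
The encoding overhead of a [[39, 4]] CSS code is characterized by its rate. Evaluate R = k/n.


Code rate R = k/n
= 4/39
= 0.1026

0.1026


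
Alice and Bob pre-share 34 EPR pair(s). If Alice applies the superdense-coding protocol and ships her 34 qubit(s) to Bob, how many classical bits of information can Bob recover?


Superdense coding allows 2 classical bits per shared entangled pair.
34 pair(s) -> 2 * 34 = 68 classical bits

68


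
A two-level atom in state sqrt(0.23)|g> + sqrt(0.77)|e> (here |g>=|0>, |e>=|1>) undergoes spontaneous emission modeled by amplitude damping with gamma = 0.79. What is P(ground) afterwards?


For amplitude damping with parameter gamma on state sqrt(a)|0> + sqrt(b)|1>:
alpha^2 = 0.23, beta^2 = 0.77
P(|0>) = alpha^2 + gamma * beta^2
= 0.23 + 0.79 * 0.77
= 0.23 + 0.6083
= 0.8383

0.8383


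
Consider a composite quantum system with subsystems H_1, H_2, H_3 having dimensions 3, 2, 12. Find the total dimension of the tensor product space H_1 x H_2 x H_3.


dim(H_1 x H_2 x H_3) = 3 * 2 * 12
= 6 * 12
= 72

72


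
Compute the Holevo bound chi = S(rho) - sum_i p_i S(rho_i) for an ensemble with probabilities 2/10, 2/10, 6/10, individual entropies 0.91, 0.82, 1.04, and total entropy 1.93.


chi = S(rho) - sum_i p_i * S(rho_i)
Weighted entropy = 2/10 * 0.91 + 2/10 * 0.82 + 6/10 * 1.04
= 0.9700
chi = 1.93 - 0.9700
= 0.9600

0.9600


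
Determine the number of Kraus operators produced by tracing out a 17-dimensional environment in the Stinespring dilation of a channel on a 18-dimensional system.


Tracing out the environment in an orthonormal basis {|i>_E} gives Kraus operators K_i = <i|_E U |0>_E.
Number of Kraus operators = dim(H_env) = d_env
= 17

17


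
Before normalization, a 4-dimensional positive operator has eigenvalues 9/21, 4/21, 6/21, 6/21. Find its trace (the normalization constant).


tr(M) = sum of eigenvalues
= 9/21 + 4/21 + 6/21 + 6/21
= 25/21
= 1.1905

1.1905


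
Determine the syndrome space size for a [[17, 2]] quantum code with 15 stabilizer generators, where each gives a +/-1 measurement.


Each stabilizer generator gives a binary (+1 or -1) measurement outcome.
With 15 independent generators:
Total syndromes = 2^15
= 32768

32768


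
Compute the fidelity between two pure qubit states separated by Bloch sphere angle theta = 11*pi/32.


For states separated by angle theta on Bloch sphere:
F = cos^2(theta/2)
theta = 11*pi/32 = 1.0799
theta/2 = 0.5400
cos(theta/2) = 0.8577
F = 0.7357

0.7357


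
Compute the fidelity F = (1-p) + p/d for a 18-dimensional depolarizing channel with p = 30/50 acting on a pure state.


F = (1-p) + p/d
= (1 - 0.6000) + 0.6000/18
= 0.4000 + 0.0333
= 0.4333

0.4333


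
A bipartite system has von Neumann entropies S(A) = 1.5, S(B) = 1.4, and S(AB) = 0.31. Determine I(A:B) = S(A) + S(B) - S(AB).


I(A:B) = S(A) + S(B) - S(AB)
= 1.5 + 1.4 - 0.31
= 2.5900

2.5900


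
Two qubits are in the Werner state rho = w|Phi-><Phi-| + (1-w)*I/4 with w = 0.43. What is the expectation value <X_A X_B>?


|Phi-> = (|00> - |11>)/sqrt(2)
For the pure Bell state, <X_A X_B> = -1 (Bell-state Pauli correlator).
The maximally-mixed part I/4 has tr(I/4 * P tensor P) = 0 for any traceless Pauli P.
So <X_A X_B>_rho = w * (-1) + (1 - w) * 0
= 0.43 * (-1)
= -0.4300

-0.4300


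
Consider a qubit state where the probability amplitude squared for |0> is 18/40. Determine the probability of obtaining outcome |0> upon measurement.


|alpha|^2 = 18/40 = 0.4500
|beta|^2 = 1 - 18/40 = 22/40 = 0.5500
P(|0>) = |alpha|^2 = 0.4500

0.4500


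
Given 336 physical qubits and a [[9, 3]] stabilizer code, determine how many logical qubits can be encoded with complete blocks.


Each code block uses 9 physical qubits for 3 logical qubit(s).
Number of complete blocks = floor(336 / 9) = 37
Logical qubits = 37 * 3
= 111

111


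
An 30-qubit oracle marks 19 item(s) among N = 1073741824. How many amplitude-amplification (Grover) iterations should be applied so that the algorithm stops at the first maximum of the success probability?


After j Grover iterations the success probability is P(j) = sin^2((2j+1)*theta), where sin(theta) = sqrt(k/N).
N = 2^30 = 1073741824, k = 19
sin(theta) = sqrt(k/N) = 0.000133023039
theta = arcsin(sqrt(k/N)) = 0.0001330230394 rad
P(j) reaches its first maximum when (2j+1)*theta is as close as possible to pi/2, i.e. j = round(pi/(4*theta) - 1/2).
pi/(4*theta) - 1/2 = 5903.7266
(For comparison, the common estimate pi/4 * sqrt(N/k) = 5904.2266; the exact maximiser is used here.)
Optimal iterations = 5904

5904


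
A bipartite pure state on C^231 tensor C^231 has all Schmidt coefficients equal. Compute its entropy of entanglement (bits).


For a maximally entangled state in d x d:
S = log2(d) = log2(231)
= 7.8517

7.8517


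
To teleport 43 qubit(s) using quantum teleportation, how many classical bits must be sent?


Quantum teleportation requires 2 classical bits per qubit teleported.
43 qubit(s) -> 2 * 43 = 86 classical bits

86


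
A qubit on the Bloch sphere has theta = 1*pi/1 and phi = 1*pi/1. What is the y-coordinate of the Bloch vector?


theta = 3.1416, phi = 3.1416
r_y = sin(theta)*sin(phi) = 0.0000 * 0.0000
r_y = 0.0000

0.0000


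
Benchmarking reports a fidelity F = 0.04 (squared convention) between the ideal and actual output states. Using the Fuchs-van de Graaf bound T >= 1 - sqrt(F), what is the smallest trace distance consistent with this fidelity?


Fuchs-van de Graaf (squared-fidelity convention): 1 - sqrt(F) <= T <= sqrt(1 - F).
Lower bound: T >= 1 - sqrt(F)
sqrt(F) = sqrt(0.04) = 0.2000
T >= 1 - 0.2000
T >= 0.8000

0.8000


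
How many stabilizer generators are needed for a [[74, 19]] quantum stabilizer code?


For an [[n,k]] stabilizer code:
Number of stabilizer generators = n - k
= 74 - 19
= 55

55


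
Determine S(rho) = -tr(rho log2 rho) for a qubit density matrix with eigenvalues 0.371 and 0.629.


S = -p*log2(p) - (1-p)*log2(1-p)
p = 0.3710, 1-p = 0.6290
= -0.3710 * log2(0.3710) - 0.6290 * log2(0.6290)
= -(-0.5307) - (-0.4207)
= 0.9514

0.9514


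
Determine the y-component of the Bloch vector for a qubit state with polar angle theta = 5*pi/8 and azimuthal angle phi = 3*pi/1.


theta = 1.9635, phi = 9.4248
r_y = sin(theta)*sin(phi) = 0.9239 * 0.0000
r_y = 0.0000

0.0000


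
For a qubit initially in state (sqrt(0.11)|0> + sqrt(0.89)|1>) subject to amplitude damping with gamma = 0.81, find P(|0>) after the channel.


For amplitude damping with parameter gamma on state sqrt(a)|0> + sqrt(b)|1>:
alpha^2 = 0.11, beta^2 = 0.89
P(|0>) = alpha^2 + gamma * beta^2
= 0.11 + 0.81 * 0.89
= 0.11 + 0.7209
= 0.8309

0.8309


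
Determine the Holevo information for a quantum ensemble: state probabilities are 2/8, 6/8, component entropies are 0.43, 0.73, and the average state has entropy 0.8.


chi = S(rho) - sum_i p_i * S(rho_i)
Weighted entropy = 2/8 * 0.43 + 6/8 * 0.73
= 0.6550
chi = 0.8 - 0.6550
= 0.1450

0.1450


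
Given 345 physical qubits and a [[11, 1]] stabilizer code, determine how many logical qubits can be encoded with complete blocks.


Each code block uses 11 physical qubits for 1 logical qubit(s).
Number of complete blocks = floor(345 / 11) = 31
Logical qubits = 31 * 1
= 31

31


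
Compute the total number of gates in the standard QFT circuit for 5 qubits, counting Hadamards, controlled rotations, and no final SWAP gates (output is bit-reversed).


Hadamard gates: 5
Controlled rotations: n*(n-1)/2 = 5*4/2 = 10
SWAP gates: 0 (omitted)
Total = 5 + 10
= 15

15


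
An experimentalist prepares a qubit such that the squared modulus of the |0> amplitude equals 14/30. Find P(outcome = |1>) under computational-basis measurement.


|alpha|^2 = 14/30 = 0.4667
|beta|^2 = 1 - 14/30 = 16/30 = 0.5333
P(|1>) = |beta|^2 = 0.5333

0.5333


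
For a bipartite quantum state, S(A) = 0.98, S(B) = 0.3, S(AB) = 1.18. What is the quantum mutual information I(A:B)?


I(A:B) = S(A) + S(B) - S(AB)
= 0.98 + 0.3 - 1.18
= 0.1000

0.1000


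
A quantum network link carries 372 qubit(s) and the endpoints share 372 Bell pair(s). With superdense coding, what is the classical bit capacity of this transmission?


Superdense coding allows 2 classical bits per shared entangled pair.
372 pair(s) -> 2 * 372 = 744 classical bits

744


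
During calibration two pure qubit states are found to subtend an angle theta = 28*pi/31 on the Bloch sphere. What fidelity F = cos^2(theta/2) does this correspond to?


For states separated by angle theta on Bloch sphere:
F = cos^2(theta/2)
theta = 28*pi/31 = 2.8376
theta/2 = 1.4188
cos(theta/2) = 0.1514
F = 0.0229

0.0229


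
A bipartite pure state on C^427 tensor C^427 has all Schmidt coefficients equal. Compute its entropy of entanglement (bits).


For a maximally entangled state in d x d:
S = log2(d) = log2(427)
= 8.7381

8.7381


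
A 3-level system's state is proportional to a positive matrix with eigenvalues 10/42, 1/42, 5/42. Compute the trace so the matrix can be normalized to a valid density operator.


tr(M) = sum of eigenvalues
= 10/42 + 1/42 + 5/42
= 16/42
= 0.3810

0.3810


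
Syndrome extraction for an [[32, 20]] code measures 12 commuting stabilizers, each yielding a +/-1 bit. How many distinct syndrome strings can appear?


Each stabilizer generator gives a binary (+1 or -1) measurement outcome.
With 12 independent generators:
Total syndromes = 2^12
= 4096

4096


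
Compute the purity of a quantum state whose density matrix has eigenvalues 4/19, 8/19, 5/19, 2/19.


tr(rho^2) = sum of eigenvalues squared
= (4/19)^2 + (8/19)^2 + (5/19)^2 + (2/19)^2
= (16 + 64 + 25 + 4) / 361
= 109/361
= 0.3019

0.3019


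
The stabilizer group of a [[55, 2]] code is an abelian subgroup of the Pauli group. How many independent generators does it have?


For an [[n,k]] stabilizer code:
Number of stabilizer generators = n - k
= 55 - 2
= 53

53


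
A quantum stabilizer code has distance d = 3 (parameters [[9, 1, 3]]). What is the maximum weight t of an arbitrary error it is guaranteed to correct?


Code parameters: [[9, 1, 3]], distance d = 3.
Number of correctable errors = floor((d-1)/2)
= floor((3 - 1)/2)
= floor(2/2)
= 1

1


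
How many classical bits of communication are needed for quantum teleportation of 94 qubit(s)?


Quantum teleportation requires 2 classical bits per qubit teleported.
94 qubit(s) -> 2 * 94 = 188 classical bits

188


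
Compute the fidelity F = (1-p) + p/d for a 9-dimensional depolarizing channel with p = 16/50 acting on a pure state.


F = (1-p) + p/d
= (1 - 0.3200) + 0.3200/9
= 0.6800 + 0.0356
= 0.7156

0.7156


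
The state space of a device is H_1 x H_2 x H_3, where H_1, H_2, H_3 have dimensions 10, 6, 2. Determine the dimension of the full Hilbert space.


dim(H_1 x H_2 x H_3) = 10 * 6 * 2
= 60 * 2
= 120

120


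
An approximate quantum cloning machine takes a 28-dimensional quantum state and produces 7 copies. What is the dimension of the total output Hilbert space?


Output space = H^(tensor 7) where dim(H) = 28
dim = 28^7
= 784 (after 2 factors)
= 21952 (after 3 factors)
= 614656 (after 4 factors)
= 17210368 (after 5 factors)
= 481890304 (after 6 factors)
= 13492928512 (after 7 factors)
= 13492928512

13492928512


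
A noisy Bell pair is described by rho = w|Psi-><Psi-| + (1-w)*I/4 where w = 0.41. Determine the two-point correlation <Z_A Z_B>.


|Psi-> = (|01> - |10>)/sqrt(2)
For the pure Bell state, <Z_A Z_B> = -1 (Bell-state Pauli correlator).
The maximally-mixed part I/4 has tr(I/4 * P tensor P) = 0 for any traceless Pauli P.
So <Z_A Z_B>_rho = w * (-1) + (1 - w) * 0
= 0.41 * (-1)
= -0.4100

-0.4100


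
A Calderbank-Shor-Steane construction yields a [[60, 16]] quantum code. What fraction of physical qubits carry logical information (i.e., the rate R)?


Code rate R = k/n
= 16/60
= 0.2667

0.2667


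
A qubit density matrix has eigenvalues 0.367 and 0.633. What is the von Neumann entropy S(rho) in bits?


S = -p*log2(p) - (1-p)*log2(1-p)
p = 0.3670, 1-p = 0.6330
= -0.3670 * log2(0.3670) - 0.6330 * log2(0.6330)
= -(-0.5307) - (-0.4176)
= 0.9483

0.9483


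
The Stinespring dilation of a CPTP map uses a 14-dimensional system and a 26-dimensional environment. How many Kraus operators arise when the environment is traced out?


Tracing out the environment in an orthonormal basis {|i>_E} gives Kraus operators K_i = <i|_E U |0>_E.
Number of Kraus operators = dim(H_env) = d_env
= 26

26


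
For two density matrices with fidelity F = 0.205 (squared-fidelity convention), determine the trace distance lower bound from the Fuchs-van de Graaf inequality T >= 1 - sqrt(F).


Fuchs-van de Graaf (squared-fidelity convention): 1 - sqrt(F) <= T <= sqrt(1 - F).
Lower bound: T >= 1 - sqrt(F)
sqrt(F) = sqrt(0.205) = 0.4528
T >= 1 - 0.4528
T >= 0.5472

0.5472


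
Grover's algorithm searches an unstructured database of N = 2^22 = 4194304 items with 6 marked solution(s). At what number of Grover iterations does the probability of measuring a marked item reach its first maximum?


After j Grover iterations the success probability is P(j) = sin^2((2j+1)*theta), where sin(theta) = sqrt(k/N).
N = 2^22 = 4194304, k = 6
sin(theta) = sqrt(k/N) = 0.001196039913
theta = arcsin(sqrt(k/N)) = 0.001196040199 rad
P(j) reaches its first maximum when (2j+1)*theta is as close as possible to pi/2, i.e. j = round(pi/(4*theta) - 1/2).
pi/(4*theta) - 1/2 = 656.1654
(For comparison, the common estimate pi/4 * sqrt(N/k) = 656.6655; the exact maximiser is used here.)
Optimal iterations = 656

656


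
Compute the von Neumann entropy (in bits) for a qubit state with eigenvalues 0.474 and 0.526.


S = -p*log2(p) - (1-p)*log2(1-p)
p = 0.4740, 1-p = 0.5260
= -0.4740 * log2(0.4740) - 0.5260 * log2(0.5260)
= -(-0.5105) - (-0.4875)
= 0.9980

0.9980


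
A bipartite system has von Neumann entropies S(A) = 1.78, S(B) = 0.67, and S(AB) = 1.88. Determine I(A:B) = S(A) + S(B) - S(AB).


I(A:B) = S(A) + S(B) - S(AB)
= 1.78 + 0.67 - 1.88
= 0.5700

0.5700


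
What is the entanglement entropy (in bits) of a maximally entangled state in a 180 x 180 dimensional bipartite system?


For a maximally entangled state in d x d:
S = log2(d) = log2(180)
= 7.4919

7.4919


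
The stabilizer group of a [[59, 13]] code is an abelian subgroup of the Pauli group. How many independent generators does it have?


For an [[n,k]] stabilizer code:
Number of stabilizer generators = n - k
= 59 - 13
= 46

46


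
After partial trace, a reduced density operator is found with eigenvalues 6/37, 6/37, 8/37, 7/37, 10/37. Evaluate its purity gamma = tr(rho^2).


tr(rho^2) = sum of eigenvalues squared
= (6/37)^2 + (6/37)^2 + (8/37)^2 + (7/37)^2 + (10/37)^2
= (36 + 36 + 64 + 49 + 100) / 1369
= 285/1369
= 0.2082

0.2082


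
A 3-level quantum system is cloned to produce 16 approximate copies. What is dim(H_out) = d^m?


Output space = H^(tensor 16) where dim(H) = 3
dim = 3^16
= 9 (after 2 factors)
= 27 (after 3 factors)
= 81 (after 4 factors)
= 243 (after 5 factors)
= 729 (after 6 factors)
= 2187 (after 7 factors)
= 6561 (after 8 factors)
= 19683 (after 9 factors)
= 59049 (after 10 factors)
= 177147 (after 11 factors)
= 531441 (after 12 factors)
= 1594323 (after 13 factors)
= 4782969 (after 14 factors)
= 14348907 (after 15 factors)
= 43046721 (after 16 factors)
= 43046721

43046721


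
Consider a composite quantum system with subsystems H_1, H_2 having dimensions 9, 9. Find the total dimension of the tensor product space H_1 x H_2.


dim(H_1 x H_2) = 9 * 9
= 81

81


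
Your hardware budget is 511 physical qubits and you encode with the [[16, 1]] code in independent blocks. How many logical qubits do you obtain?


Each code block uses 16 physical qubits for 1 logical qubit(s).
Number of complete blocks = floor(511 / 16) = 31
Logical qubits = 31 * 1
= 31

31


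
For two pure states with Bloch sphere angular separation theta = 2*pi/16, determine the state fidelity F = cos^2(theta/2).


For states separated by angle theta on Bloch sphere:
F = cos^2(theta/2)
theta = 2*pi/16 = 0.3927
theta/2 = 0.1963
cos(theta/2) = 0.9808
F = 0.9619

0.9619


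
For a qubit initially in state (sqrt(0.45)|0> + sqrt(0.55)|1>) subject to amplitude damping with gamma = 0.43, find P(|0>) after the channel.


For amplitude damping with parameter gamma on state sqrt(a)|0> + sqrt(b)|1>:
alpha^2 = 0.45, beta^2 = 0.55
P(|0>) = alpha^2 + gamma * beta^2
= 0.45 + 0.43 * 0.55
= 0.45 + 0.2365
= 0.6865

0.6865


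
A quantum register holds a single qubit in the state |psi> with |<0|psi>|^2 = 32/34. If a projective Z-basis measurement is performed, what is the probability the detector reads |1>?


|alpha|^2 = 32/34 = 0.9412
|beta|^2 = 1 - 32/34 = 2/34 = 0.0588
P(|1>) = |beta|^2 = 0.0588

0.0588


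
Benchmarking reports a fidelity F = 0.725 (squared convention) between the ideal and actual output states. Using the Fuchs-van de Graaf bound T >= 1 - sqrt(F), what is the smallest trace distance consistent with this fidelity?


Fuchs-van de Graaf (squared-fidelity convention): 1 - sqrt(F) <= T <= sqrt(1 - F).
Lower bound: T >= 1 - sqrt(F)
sqrt(F) = sqrt(0.725) = 0.8515
T >= 1 - 0.8515
T >= 0.1485

0.1485


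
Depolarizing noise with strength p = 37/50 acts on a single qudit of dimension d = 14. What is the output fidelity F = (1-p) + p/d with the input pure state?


F = (1-p) + p/d
= (1 - 0.7400) + 0.7400/14
= 0.2600 + 0.0529
= 0.3129

0.3129


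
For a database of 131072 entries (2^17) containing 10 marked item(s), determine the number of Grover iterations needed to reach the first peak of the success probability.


After j Grover iterations the success probability is P(j) = sin^2((2j+1)*theta), where sin(theta) = sqrt(k/N).
N = 2^17 = 131072, k = 10
sin(theta) = sqrt(k/N) = 0.008734640537
theta = arcsin(sqrt(k/N)) = 0.008734751608 rad
P(j) reaches its first maximum when (2j+1)*theta is as close as possible to pi/2, i.e. j = round(pi/(4*theta) - 1/2).
pi/(4*theta) - 1/2 = 89.4165
(For comparison, the common estimate pi/4 * sqrt(N/k) = 89.9176; the exact maximiser is used here.)
Optimal iterations = 89

89


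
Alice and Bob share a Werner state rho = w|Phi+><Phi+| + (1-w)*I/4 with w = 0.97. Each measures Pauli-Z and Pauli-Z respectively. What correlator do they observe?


|Phi+> = (|00> + |11>)/sqrt(2)
For the pure Bell state, <Z_A Z_B> = +1 (Bell-state Pauli correlator).
The maximally-mixed part I/4 has tr(I/4 * P tensor P) = 0 for any traceless Pauli P.
So <Z_A Z_B>_rho = w * (+1) + (1 - w) * 0
= 0.97 * (+1)
= 0.9700

0.9700


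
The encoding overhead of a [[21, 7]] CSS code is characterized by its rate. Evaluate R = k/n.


Code rate R = k/n
= 7/21
= 0.3333

0.3333


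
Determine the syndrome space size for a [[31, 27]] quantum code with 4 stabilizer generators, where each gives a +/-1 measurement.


Each stabilizer generator gives a binary (+1 or -1) measurement outcome.
With 4 independent generators:
Total syndromes = 2^4
= 16

16


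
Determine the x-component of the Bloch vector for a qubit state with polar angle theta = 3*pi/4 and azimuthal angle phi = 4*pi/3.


theta = 2.3562, phi = 4.1888
r_x = sin(theta)*cos(phi) = 0.7071 * -0.5000
r_x = -0.3536

-0.3536


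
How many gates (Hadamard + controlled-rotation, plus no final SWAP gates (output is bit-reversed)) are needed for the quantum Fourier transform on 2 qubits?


Hadamard gates: 2
Controlled rotations: n*(n-1)/2 = 2*1/2 = 1
SWAP gates: 0 (omitted)
Total = 2 + 1
= 3

3


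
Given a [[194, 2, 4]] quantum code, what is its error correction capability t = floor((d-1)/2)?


Code parameters: [[194, 2, 4]], distance d = 4.
Number of correctable errors = floor((d-1)/2)
= floor((4 - 1)/2)
= floor(3/2)
= 1

1


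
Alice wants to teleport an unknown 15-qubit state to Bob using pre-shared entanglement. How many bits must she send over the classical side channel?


Quantum teleportation requires 2 classical bits per qubit teleported.
15 qubit(s) -> 2 * 15 = 30 classical bits

30


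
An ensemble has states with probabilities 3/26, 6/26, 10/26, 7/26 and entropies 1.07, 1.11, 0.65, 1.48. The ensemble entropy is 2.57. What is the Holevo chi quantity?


chi = S(rho) - sum_i p_i * S(rho_i)
Weighted entropy = 3/26 * 1.07 + 6/26 * 1.11 + 10/26 * 0.65 + 7/26 * 1.48
= 1.0281
chi = 2.57 - 1.0281
= 1.5419

1.5419


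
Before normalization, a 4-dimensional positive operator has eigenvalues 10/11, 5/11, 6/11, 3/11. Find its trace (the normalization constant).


tr(M) = sum of eigenvalues
= 10/11 + 5/11 + 6/11 + 3/11
= 24/11
= 2.1818

2.1818


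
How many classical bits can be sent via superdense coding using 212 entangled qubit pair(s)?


Superdense coding allows 2 classical bits per shared entangled pair.
212 pair(s) -> 2 * 212 = 424 classical bits

424


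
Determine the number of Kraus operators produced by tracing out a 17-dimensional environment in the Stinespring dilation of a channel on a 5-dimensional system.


Tracing out the environment in an orthonormal basis {|i>_E} gives Kraus operators K_i = <i|_E U |0>_E.
Number of Kraus operators = dim(H_env) = d_env
= 17

17


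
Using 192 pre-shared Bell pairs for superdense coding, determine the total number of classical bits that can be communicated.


Superdense coding allows 2 classical bits per shared entangled pair.
192 pair(s) -> 2 * 192 = 384 classical bits

384


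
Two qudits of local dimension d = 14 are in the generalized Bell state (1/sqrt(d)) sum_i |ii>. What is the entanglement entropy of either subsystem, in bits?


For a maximally entangled state in d x d:
S = log2(d) = log2(14)
= 3.8074

3.8074


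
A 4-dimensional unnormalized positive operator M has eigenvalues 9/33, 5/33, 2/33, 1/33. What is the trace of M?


tr(M) = sum of eigenvalues
= 9/33 + 5/33 + 2/33 + 1/33
= 17/33
= 0.5152

0.5152


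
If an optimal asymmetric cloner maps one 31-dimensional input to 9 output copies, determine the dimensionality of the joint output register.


Output space = H^(tensor 9) where dim(H) = 31
dim = 31^9
= 961 (after 2 factors)
= 29791 (after 3 factors)
= 923521 (after 4 factors)
= 28629151 (after 5 factors)
= 887503681 (after 6 factors)
= 27512614111 (after 7 factors)
= 852891037441 (after 8 factors)
= 26439622160671 (after 9 factors)
= 26439622160671

26439622160671


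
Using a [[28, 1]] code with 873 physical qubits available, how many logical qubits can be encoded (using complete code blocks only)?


Each code block uses 28 physical qubits for 1 logical qubit(s).
Number of complete blocks = floor(873 / 28) = 31
Logical qubits = 31 * 1
= 31

31


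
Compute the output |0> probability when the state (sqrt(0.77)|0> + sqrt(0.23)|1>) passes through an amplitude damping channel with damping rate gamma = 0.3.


For amplitude damping with parameter gamma on state sqrt(a)|0> + sqrt(b)|1>:
alpha^2 = 0.77, beta^2 = 0.23
P(|0>) = alpha^2 + gamma * beta^2
= 0.77 + 0.3 * 0.23
= 0.77 + 0.0690
= 0.8390

0.8390


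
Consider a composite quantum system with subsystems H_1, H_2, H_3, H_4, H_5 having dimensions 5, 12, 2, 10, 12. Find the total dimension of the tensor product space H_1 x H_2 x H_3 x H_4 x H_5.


dim(H_1 x H_2 x H_3 x H_4 x H_5) = 5 * 12 * 2 * 10 * 12
= 60 * 2 * 10 * 12
= 120 * 10 * 12
= 1200 * 12
= 14400

14400


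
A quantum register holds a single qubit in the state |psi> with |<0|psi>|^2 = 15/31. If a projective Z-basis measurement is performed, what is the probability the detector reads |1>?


|alpha|^2 = 15/31 = 0.4839
|beta|^2 = 1 - 15/31 = 16/31 = 0.5161
P(|1>) = |beta|^2 = 0.5161

0.5161


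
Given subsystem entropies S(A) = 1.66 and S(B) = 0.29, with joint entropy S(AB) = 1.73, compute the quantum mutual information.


I(A:B) = S(A) + S(B) - S(AB)
= 1.66 + 0.29 - 1.73
= 0.2200

0.2200


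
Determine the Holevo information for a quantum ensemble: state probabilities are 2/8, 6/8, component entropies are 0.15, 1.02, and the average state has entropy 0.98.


chi = S(rho) - sum_i p_i * S(rho_i)
Weighted entropy = 2/8 * 0.15 + 6/8 * 1.02
= 0.8025
chi = 0.98 - 0.8025
= 0.1775

0.1775


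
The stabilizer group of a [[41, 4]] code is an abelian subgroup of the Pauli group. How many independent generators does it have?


For an [[n,k]] stabilizer code:
Number of stabilizer generators = n - k
= 41 - 4
= 37

37


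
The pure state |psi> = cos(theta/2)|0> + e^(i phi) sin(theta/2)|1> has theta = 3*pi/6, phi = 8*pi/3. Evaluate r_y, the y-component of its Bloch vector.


theta = 1.5708, phi = 8.3776
r_y = sin(theta)*sin(phi) = 1.0000 * 0.8660
r_y = 0.8660

0.8660


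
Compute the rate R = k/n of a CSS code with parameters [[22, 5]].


Code rate R = k/n
= 5/22
= 0.2273

0.2273


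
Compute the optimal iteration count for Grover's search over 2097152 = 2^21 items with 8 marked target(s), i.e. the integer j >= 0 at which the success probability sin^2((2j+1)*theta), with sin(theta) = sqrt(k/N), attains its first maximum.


After j Grover iterations the success probability is P(j) = sin^2((2j+1)*theta), where sin(theta) = sqrt(k/N).
N = 2^21 = 2097152, k = 8
sin(theta) = sqrt(k/N) = 0.001953125
theta = arcsin(sqrt(k/N)) = 0.001953126242 rad
P(j) reaches its first maximum when (2j+1)*theta is as close as possible to pi/2, i.e. j = round(pi/(4*theta) - 1/2).
pi/(4*theta) - 1/2 = 401.6236
(For comparison, the common estimate pi/4 * sqrt(N/k) = 402.1239; the exact maximiser is used here.)
Optimal iterations = 402

402


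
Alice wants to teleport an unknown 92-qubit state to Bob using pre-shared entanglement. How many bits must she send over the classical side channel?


Quantum teleportation requires 2 classical bits per qubit teleported.
92 qubit(s) -> 2 * 92 = 184 classical bits

184


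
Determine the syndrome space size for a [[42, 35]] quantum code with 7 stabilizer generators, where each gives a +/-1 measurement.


Each stabilizer generator gives a binary (+1 or -1) measurement outcome.
With 7 independent generators:
Total syndromes = 2^7
= 128

128


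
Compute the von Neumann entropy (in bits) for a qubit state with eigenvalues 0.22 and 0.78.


S = -p*log2(p) - (1-p)*log2(1-p)
p = 0.2200, 1-p = 0.7800
= -0.2200 * log2(0.2200) - 0.7800 * log2(0.7800)
= -(-0.4806) - (-0.2796)
= 0.7602

0.7602


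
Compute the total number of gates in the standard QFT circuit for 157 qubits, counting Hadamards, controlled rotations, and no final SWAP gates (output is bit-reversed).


Hadamard gates: 157
Controlled rotations: n*(n-1)/2 = 157*156/2 = 12246
SWAP gates: 0 (omitted)
Total = 157 + 12246
= 12403

12403


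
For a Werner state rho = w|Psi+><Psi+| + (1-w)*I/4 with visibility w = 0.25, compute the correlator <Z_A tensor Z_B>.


|Psi+> = (|01> + |10>)/sqrt(2)
For the pure Bell state, <Z_A Z_B> = -1 (Bell-state Pauli correlator).
The maximally-mixed part I/4 has tr(I/4 * P tensor P) = 0 for any traceless Pauli P.
So <Z_A Z_B>_rho = w * (-1) + (1 - w) * 0
= 0.25 * (-1)
= -0.2500

-0.2500


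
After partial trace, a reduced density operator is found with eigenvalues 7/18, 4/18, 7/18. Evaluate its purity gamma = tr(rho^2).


tr(rho^2) = sum of eigenvalues squared
= (7/18)^2 + (4/18)^2 + (7/18)^2
= (49 + 16 + 49) / 324
= 114/324
= 0.3519

0.3519


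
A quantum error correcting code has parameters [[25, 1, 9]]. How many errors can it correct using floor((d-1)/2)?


Code parameters: [[25, 1, 9]], distance d = 9.
Number of correctable errors = floor((d-1)/2)
= floor((9 - 1)/2)
= floor(8/2)
= 4

4


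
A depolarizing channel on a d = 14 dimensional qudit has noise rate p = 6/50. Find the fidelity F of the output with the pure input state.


F = (1-p) + p/d
= (1 - 0.1200) + 0.1200/14
= 0.8800 + 0.0086
= 0.8886

0.8886


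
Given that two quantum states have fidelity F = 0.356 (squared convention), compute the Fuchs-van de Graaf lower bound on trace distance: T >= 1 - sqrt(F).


Fuchs-van de Graaf (squared-fidelity convention): 1 - sqrt(F) <= T <= sqrt(1 - F).
Lower bound: T >= 1 - sqrt(F)
sqrt(F) = sqrt(0.356) = 0.5967
T >= 1 - 0.5967
T >= 0.4033

0.4033


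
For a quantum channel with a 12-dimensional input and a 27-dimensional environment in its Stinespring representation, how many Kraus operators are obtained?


Tracing out the environment in an orthonormal basis {|i>_E} gives Kraus operators K_i = <i|_E U |0>_E.
Number of Kraus operators = dim(H_env) = d_env
= 27

27


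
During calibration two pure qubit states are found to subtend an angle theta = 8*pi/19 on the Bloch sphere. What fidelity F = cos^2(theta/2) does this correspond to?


For states separated by angle theta on Bloch sphere:
F = cos^2(theta/2)
theta = 8*pi/19 = 1.3228
theta/2 = 0.6614
cos(theta/2) = 0.7891
F = 0.6227

0.6227


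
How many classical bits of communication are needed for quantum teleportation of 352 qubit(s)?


Quantum teleportation requires 2 classical bits per qubit teleported.
352 qubit(s) -> 2 * 352 = 704 classical bits

704


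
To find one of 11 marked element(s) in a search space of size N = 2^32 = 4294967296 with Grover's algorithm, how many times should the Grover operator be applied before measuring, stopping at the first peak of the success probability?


After j Grover iterations the success probability is P(j) = sin^2((2j+1)*theta), where sin(theta) = sqrt(k/N).
N = 2^32 = 4294967296, k = 11
sin(theta) = sqrt(k/N) = 5.060767808e-05
theta = arcsin(sqrt(k/N)) = 5.06076781e-05 rad
P(j) reaches its first maximum when (2j+1)*theta is as close as possible to pi/2, i.e. j = round(pi/(4*theta) - 1/2).
pi/(4*theta) - 1/2 = 15518.8479
(For comparison, the common estimate pi/4 * sqrt(N/k) = 15519.3479; the exact maximiser is used here.)
Optimal iterations = 15519

15519


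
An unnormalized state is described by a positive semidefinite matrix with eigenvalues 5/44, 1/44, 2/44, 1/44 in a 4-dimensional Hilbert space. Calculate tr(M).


tr(M) = sum of eigenvalues
= 5/44 + 1/44 + 2/44 + 1/44
= 9/44
= 0.2045

0.2045


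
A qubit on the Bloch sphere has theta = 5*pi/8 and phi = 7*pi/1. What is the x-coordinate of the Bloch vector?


theta = 1.9635, phi = 21.9911
r_x = sin(theta)*cos(phi) = 0.9239 * -1.0000
r_x = -0.9239

-0.9239


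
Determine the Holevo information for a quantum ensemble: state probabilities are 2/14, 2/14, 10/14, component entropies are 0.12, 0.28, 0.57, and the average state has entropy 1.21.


chi = S(rho) - sum_i p_i * S(rho_i)
Weighted entropy = 2/14 * 0.12 + 2/14 * 0.28 + 10/14 * 0.57
= 0.4643
chi = 1.21 - 0.4643
= 0.7457

0.7457


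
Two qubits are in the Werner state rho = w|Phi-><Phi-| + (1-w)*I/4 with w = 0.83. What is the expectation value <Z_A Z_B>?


|Phi-> = (|00> - |11>)/sqrt(2)
For the pure Bell state, <Z_A Z_B> = +1 (Bell-state Pauli correlator).
The maximally-mixed part I/4 has tr(I/4 * P tensor P) = 0 for any traceless Pauli P.
So <Z_A Z_B>_rho = w * (+1) + (1 - w) * 0
= 0.83 * (+1)
= 0.8300

0.8300


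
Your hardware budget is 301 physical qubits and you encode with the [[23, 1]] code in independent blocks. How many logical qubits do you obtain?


Each code block uses 23 physical qubits for 1 logical qubit(s).
Number of complete blocks = floor(301 / 23) = 13
Logical qubits = 13 * 1
= 13

13


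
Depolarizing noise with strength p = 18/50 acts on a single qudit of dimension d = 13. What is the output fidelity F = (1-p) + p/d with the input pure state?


F = (1-p) + p/d
= (1 - 0.3600) + 0.3600/13
= 0.6400 + 0.0277
= 0.6677

0.6677


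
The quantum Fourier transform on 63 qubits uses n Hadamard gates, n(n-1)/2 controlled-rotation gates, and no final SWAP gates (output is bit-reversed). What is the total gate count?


Hadamard gates: 63
Controlled rotations: n*(n-1)/2 = 63*62/2 = 1953
SWAP gates: 0 (omitted)
Total = 63 + 1953
= 2016

2016


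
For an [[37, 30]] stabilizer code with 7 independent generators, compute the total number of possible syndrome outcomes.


Each stabilizer generator gives a binary (+1 or -1) measurement outcome.
With 7 independent generators:
Total syndromes = 2^7
= 128

128


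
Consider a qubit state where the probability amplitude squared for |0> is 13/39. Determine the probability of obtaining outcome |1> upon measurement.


|alpha|^2 = 13/39 = 0.3333
|beta|^2 = 1 - 13/39 = 26/39 = 0.6667
P(|1>) = |beta|^2 = 0.6667

0.6667


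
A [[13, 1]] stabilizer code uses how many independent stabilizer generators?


For an [[n,k]] stabilizer code:
Number of stabilizer generators = n - k
= 13 - 1
= 12

12


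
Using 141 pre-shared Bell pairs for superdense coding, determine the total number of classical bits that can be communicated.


Superdense coding allows 2 classical bits per shared entangled pair.
141 pair(s) -> 2 * 141 = 282 classical bits

282
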